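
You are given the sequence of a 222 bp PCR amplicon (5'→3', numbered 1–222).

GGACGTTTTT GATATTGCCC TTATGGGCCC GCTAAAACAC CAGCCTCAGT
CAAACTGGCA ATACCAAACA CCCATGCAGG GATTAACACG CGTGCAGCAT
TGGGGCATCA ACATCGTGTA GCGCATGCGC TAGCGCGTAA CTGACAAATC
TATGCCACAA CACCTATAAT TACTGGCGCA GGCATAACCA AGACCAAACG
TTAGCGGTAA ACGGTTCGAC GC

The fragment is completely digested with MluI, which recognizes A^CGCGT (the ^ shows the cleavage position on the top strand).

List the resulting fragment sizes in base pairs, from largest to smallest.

The MluI site (ACGCGT) starts at position 88.
MluI cuts after the first base of each site, so after position 88.
Linear molecule, 1 cut → 2 fragments:
  1–88 → 88 bp
  89–222 → 134 bp
Sorted largest to smallest: 134, 88 bp.

134, 88 bp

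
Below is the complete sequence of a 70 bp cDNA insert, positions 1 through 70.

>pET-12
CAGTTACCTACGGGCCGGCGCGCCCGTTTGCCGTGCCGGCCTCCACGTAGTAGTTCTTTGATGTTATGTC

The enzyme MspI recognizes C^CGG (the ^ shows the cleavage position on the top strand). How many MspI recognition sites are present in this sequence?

2

CCGG occurs starting at positions 15, 36.
MspI cuts at 2 sites.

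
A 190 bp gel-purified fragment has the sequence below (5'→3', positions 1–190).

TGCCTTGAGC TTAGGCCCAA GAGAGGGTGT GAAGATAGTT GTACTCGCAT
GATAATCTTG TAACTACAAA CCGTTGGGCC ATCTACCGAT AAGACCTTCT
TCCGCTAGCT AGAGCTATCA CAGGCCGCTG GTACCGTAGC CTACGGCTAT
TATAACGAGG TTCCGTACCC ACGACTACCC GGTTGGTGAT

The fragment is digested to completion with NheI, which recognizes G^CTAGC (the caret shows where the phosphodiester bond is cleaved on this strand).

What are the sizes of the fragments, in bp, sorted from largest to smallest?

The NheI site (GCTAGC) starts at position 104.
NheI cuts after the first base of each site, so after position 104.
Linear molecule, 1 cut → 2 fragments:
  1–104 → 104 bp
  105–190 → 86 bp
Sorted largest to smallest: 104, 86 bp.

104, 86 bp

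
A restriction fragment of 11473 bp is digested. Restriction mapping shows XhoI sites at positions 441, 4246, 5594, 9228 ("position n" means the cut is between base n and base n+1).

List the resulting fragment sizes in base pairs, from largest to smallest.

Linear molecule, 4 cuts → 5 fragments:
  441 − 0 = 441 bp
  4246 − 441 = 3805 bp
  5594 − 4246 = 1348 bp
  9228 − 5594 = 3634 bp
  11473 − 9228 = 2245 bp
Sorted largest to smallest: 3805, 3634, 2245, 1348, 441 bp.

3805, 3634, 2245, 1348, 441 bp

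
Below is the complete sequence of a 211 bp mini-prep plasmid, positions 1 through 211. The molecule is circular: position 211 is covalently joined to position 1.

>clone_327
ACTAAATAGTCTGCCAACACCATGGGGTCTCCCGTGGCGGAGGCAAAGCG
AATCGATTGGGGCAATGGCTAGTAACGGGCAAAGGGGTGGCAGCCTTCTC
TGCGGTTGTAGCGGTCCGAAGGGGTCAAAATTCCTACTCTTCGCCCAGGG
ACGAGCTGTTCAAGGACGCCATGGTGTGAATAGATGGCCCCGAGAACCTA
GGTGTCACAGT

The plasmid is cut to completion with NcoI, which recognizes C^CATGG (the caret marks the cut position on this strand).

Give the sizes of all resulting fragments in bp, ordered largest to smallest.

149, 62 bp

NcoI sites (CCATGG) start at positions 20, 169.
NcoI cuts after the first base of each site, so after positions 20, 169.
Circular molecule, 2 cuts → 2 fragments:
  21–169 → 149 bp
  170–211 then 1–20 → 42 + 20 = 62 bp
Sorted largest to smallest: 149, 62 bp.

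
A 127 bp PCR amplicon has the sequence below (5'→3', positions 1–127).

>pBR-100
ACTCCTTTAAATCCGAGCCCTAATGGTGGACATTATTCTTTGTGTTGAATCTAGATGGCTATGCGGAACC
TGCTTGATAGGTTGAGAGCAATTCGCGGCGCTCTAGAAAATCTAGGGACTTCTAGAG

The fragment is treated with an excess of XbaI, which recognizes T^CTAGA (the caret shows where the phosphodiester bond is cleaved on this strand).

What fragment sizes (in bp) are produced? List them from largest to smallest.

52, 50, 19, 6 bp

XbaI sites (TCTAGA) start at positions 50, 102, 121.
XbaI cuts after the first base of each site, so after positions 50, 102, 121.
Linear molecule, 3 cuts → 4 fragments:
  1–50 → 50 bp
  51–102 → 52 bp
  103–121 → 19 bp
  122–127 → 6 bp
Sorted largest to smallest: 52, 50, 19, 6 bp.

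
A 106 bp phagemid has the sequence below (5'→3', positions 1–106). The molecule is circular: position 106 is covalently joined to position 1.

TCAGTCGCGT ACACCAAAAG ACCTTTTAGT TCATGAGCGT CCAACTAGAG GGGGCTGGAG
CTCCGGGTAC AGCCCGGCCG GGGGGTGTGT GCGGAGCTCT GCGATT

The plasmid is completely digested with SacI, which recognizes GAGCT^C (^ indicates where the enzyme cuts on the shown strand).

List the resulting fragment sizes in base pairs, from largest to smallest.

SacI sites (GAGCTC) start at positions 58, 94.
SacI cuts after base 5 of each site (before the last base), so after positions 62, 98.
Circular molecule, 2 cuts → 2 fragments:
  63–98 → 36 bp
  99–106 then 1–62 → 8 + 62 = 70 bp
Sorted largest to smallest: 70, 36 bp.

70, 36 bp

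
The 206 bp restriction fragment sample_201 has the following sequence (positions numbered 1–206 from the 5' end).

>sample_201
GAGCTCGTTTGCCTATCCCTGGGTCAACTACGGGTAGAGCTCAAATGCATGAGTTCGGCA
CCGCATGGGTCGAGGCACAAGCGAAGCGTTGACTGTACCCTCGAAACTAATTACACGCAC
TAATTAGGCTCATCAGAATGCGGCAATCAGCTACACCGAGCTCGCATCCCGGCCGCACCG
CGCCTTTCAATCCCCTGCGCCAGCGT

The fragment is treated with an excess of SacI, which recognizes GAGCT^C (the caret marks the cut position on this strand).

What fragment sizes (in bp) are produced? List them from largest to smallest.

SacI sites (GAGCTC) start at positions 1, 37, 158.
SacI cuts after base 5 of each site (before the last base), so after positions 5, 41, 162.
Linear molecule, 3 cuts → 4 fragments:
  1–5 → 5 bp
  6–41 → 36 bp
  42–162 → 121 bp
  163–206 → 44 bp
Sorted largest to smallest: 121, 44, 36, 5 bp.

121, 44, 36, 5 bp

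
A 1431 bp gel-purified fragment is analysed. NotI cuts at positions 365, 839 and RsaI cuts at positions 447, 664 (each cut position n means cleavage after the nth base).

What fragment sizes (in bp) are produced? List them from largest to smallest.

Combined cut positions (sorted): 365, 447, 664, 839.
Linear molecule, 4 cuts → 5 fragments:
  365 − 0 = 365 bp
  447 − 365 = 82 bp
  664 − 447 = 217 bp
  839 − 664 = 175 bp
  1431 − 839 = 592 bp
Sorted largest to smallest: 592, 365, 217, 175, 82 bp.

592, 365, 217, 175, 82 bp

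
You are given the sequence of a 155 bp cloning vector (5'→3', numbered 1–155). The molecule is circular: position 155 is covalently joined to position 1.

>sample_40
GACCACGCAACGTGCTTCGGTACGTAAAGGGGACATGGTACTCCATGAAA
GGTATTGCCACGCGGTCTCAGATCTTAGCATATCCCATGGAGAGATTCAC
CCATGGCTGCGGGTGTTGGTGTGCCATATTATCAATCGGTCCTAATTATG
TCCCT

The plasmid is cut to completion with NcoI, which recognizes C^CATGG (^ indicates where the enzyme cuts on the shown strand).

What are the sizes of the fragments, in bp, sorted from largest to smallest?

NcoI sites (CCATGG) start at positions 85, 101.
NcoI cuts after the first base of each site, so after positions 85, 101.
Circular molecule, 2 cuts → 2 fragments:
  86–101 → 16 bp
  102–155 then 1–85 → 54 + 85 = 139 bp
Sorted largest to smallest: 139, 16 bp.

139, 16 bp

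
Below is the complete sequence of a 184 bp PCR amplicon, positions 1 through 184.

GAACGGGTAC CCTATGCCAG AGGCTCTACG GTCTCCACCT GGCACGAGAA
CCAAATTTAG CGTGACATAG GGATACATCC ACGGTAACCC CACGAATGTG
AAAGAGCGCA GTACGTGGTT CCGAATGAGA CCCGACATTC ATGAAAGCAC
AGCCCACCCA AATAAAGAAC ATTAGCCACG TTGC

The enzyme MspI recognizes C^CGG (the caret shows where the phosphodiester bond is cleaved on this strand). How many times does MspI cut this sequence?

0

No occurrence of CCGG is present in the sequence.
MspI does not cut: 0 sites.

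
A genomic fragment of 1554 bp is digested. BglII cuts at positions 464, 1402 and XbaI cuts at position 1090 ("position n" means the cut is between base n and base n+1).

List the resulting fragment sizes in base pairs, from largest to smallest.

Combined cut positions (sorted): 464, 1090, 1402.
Linear molecule, 3 cuts → 4 fragments:
  464 − 0 = 464 bp
  1090 − 464 = 626 bp
  1402 − 1090 = 312 bp
  1554 − 1402 = 152 bp
Sorted largest to smallest: 626, 464, 312, 152 bp.

626, 464, 312, 152 bp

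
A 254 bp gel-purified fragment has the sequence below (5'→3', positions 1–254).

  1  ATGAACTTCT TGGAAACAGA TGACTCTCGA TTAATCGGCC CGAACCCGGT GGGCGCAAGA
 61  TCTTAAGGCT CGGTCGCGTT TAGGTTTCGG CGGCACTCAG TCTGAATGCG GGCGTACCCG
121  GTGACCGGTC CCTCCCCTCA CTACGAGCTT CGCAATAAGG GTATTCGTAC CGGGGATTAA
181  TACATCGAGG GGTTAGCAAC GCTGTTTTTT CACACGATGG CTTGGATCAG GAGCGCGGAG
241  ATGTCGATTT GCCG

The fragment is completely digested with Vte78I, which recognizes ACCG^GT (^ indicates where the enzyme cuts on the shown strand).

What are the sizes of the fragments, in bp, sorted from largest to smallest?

The Vte78I site (ACCGGT) starts at position 124.
Vte78I cuts after base 4 of each site, so after position 127.
Linear molecule, 1 cut → 2 fragments:
  1–127 → 127 bp
  128–254 → 127 bp
Sorted largest to smallest: 127, 127 bp.

127, 127 bp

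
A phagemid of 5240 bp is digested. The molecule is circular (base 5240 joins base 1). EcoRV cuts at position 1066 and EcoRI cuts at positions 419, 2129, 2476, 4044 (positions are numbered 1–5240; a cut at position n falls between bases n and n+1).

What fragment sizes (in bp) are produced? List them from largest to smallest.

Combined cut positions (sorted): 419, 1066, 2129, 2476, 4044.
Circular molecule, 5 cuts → 5 fragments:
  1066 − 419 = 647 bp
  2129 − 1066 = 1063 bp
  2476 − 2129 = 347 bp
  4044 − 2476 = 1568 bp
  wrap: 5240 − 4044 + 419 = 1615 bp
Sorted largest to smallest: 1615, 1568, 1063, 647, 347 bp.

1615, 1568, 1063, 647, 347 bp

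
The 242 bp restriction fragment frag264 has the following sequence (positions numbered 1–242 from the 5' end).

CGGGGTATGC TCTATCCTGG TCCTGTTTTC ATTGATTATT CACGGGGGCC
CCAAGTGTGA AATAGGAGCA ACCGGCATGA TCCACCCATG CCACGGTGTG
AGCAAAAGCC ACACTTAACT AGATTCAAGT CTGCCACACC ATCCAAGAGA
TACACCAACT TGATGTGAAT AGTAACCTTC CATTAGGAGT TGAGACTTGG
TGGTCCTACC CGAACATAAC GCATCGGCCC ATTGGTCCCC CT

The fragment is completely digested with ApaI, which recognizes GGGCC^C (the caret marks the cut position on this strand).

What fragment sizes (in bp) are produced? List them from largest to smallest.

The ApaI site (GGGCCC) starts at position 46.
ApaI cuts after base 5 of each site (before the last base), so after position 50.
Linear molecule, 1 cut → 2 fragments:
  1–50 → 50 bp
  51–242 → 192 bp
Sorted largest to smallest: 192, 50 bp.

192, 50 bp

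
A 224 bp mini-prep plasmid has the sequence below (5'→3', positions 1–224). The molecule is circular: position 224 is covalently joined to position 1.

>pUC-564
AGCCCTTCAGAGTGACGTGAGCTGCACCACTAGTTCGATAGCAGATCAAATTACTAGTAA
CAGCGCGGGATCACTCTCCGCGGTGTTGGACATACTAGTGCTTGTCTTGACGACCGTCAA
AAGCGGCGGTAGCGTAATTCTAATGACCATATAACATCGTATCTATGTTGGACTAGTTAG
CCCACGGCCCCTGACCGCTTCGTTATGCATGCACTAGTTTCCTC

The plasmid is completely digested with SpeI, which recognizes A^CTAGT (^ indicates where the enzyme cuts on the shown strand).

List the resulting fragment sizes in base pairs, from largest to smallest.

78, 41, 41, 40, 24 bp

SpeI sites (ACTAGT) start at positions 29, 53, 94, 172, 213.
SpeI cuts after the first base of each site, so after positions 29, 53, 94, 172, 213.
Circular molecule, 5 cuts → 5 fragments:
  30–53 → 24 bp
  54–94 → 41 bp
  95–172 → 78 bp
  173–213 → 41 bp
  214–224 then 1–29 → 11 + 29 = 40 bp
Sorted largest to smallest: 78, 41, 41, 40, 24 bp.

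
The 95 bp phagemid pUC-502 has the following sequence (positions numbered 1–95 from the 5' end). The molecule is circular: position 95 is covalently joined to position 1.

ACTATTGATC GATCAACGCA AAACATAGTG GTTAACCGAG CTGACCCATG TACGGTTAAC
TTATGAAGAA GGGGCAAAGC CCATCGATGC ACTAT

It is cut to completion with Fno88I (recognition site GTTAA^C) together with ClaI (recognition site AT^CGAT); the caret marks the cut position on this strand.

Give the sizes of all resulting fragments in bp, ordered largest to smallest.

26, 25, 24, 20 bp

Fno88I sites (GTTAAC) start at positions 31, 55.
Fno88I cuts after base 5 of each site (before the last base), so after positions 35, 59.
ClaI sites (ATCGAT) start at positions 8, 83.
ClaI cuts after base 2 of each site, so after positions 9, 84.
Combined cut positions: 9, 35, 59, 84.
Circular molecule, 4 cuts → 4 fragments:
  10–35 → 26 bp
  36–59 → 24 bp
  60–84 → 25 bp
  85–95 then 1–9 → 11 + 9 = 20 bp
Sorted largest to smallest: 26, 25, 24, 20 bp.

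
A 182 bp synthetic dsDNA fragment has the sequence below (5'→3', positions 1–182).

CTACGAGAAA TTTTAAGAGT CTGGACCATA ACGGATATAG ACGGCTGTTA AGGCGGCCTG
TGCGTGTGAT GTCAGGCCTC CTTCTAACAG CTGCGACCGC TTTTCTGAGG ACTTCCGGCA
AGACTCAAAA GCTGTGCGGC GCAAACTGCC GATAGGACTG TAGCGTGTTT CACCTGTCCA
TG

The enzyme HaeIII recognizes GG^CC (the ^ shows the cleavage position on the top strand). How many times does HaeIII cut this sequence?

GGCC occurs starting at positions 55, 75.
HaeIII cuts at 2 sites.

2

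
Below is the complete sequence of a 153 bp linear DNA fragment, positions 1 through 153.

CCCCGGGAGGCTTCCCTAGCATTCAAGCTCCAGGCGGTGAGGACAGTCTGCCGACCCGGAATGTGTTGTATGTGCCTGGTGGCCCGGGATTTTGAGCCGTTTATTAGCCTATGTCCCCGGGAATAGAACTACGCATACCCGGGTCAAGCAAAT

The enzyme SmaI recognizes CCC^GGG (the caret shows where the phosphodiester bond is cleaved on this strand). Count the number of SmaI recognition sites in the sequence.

CCCGGG occurs starting at positions 2, 83, 116, 138.
SmaI cuts at 4 sites.

4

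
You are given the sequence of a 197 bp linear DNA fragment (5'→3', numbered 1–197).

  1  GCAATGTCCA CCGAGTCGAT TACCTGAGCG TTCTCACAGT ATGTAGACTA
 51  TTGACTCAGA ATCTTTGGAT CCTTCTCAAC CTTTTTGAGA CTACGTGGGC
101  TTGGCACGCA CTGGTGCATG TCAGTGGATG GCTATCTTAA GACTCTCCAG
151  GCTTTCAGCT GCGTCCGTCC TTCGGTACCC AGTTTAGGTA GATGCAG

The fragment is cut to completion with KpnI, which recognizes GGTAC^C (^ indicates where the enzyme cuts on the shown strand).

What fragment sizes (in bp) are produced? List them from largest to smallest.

178, 19 bp

The KpnI site (GGTACC) starts at position 174.
KpnI cuts after base 5 of each site (before the last base), so after position 178.
Linear molecule, 1 cut → 2 fragments:
  1–178 → 178 bp
  179–197 → 19 bp
Sorted largest to smallest: 178, 19 bp.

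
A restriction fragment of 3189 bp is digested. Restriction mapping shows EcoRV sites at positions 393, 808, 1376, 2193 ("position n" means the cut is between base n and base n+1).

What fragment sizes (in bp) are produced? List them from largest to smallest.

996, 817, 568, 415, 393 bp

Linear molecule, 4 cuts → 5 fragments:
  393 − 0 = 393 bp
  808 − 393 = 415 bp
  1376 − 808 = 568 bp
  2193 − 1376 = 817 bp
  3189 − 2193 = 996 bp
Sorted largest to smallest: 996, 817, 568, 415, 393 bp.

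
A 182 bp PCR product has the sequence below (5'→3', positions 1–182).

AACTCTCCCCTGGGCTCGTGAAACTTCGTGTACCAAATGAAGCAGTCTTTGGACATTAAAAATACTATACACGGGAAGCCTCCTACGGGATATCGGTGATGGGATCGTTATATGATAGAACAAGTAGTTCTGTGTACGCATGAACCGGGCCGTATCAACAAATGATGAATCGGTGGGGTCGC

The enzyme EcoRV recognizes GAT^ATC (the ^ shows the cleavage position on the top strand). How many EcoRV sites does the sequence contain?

GATATC occurs starting at position 89.
EcoRV cuts at 1 site.

1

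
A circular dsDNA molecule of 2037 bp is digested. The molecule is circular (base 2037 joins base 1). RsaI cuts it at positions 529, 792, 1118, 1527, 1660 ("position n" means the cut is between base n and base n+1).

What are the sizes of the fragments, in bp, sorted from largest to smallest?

Circular molecule, 5 cuts → 5 fragments:
  792 − 529 = 263 bp
  1118 − 792 = 326 bp
  1527 − 1118 = 409 bp
  1660 − 1527 = 133 bp
  wrap: 2037 − 1660 + 529 = 906 bp
Sorted largest to smallest: 906, 409, 326, 263, 133 bp.

906, 409, 326, 263, 133 bp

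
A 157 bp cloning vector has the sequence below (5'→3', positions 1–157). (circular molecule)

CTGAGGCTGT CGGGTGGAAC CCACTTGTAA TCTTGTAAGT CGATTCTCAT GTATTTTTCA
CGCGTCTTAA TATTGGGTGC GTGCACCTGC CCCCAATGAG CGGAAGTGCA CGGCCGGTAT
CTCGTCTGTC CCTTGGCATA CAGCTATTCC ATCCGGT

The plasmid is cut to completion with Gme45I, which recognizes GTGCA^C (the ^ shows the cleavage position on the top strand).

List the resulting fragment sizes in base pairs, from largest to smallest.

Gme45I sites (GTGCAC) start at positions 81, 106.
Gme45I cuts after base 5 of each site (before the last base), so after positions 85, 110.
Circular molecule, 2 cuts → 2 fragments:
  86–110 → 25 bp
  111–157 then 1–85 → 47 + 85 = 132 bp
Sorted largest to smallest: 132, 25 bp.

132, 25 bp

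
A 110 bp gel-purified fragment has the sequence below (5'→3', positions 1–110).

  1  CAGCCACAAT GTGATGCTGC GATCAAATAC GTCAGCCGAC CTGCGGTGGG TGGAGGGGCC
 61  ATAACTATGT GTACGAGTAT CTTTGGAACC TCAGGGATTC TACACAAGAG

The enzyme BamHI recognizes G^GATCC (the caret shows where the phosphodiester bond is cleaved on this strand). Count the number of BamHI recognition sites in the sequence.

No occurrence of GGATCC is present in the sequence.
BamHI does not cut: 0 sites.

0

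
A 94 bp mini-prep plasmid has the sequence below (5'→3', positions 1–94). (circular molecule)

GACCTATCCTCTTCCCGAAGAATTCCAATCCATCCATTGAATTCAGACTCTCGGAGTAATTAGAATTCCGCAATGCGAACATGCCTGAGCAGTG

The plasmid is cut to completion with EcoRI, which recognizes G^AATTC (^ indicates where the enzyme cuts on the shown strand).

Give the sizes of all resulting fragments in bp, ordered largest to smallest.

51, 24, 19 bp

EcoRI sites (GAATTC) start at positions 20, 39, 63.
EcoRI cuts after the first base of each site, so after positions 20, 39, 63.
Circular molecule, 3 cuts → 3 fragments:
  21–39 → 19 bp
  40–63 → 24 bp
  64–94 then 1–20 → 31 + 20 = 51 bp
Sorted largest to smallest: 51, 24, 19 bp.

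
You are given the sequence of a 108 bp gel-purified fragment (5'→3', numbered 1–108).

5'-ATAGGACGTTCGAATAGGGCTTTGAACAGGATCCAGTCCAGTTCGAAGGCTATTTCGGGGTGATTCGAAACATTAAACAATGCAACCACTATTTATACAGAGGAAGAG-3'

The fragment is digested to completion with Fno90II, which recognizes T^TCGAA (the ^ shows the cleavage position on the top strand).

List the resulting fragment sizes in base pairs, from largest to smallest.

44, 33, 22, 9 bp

Fno90II sites (TTCGAA) start at positions 9, 42, 64.
Fno90II cuts after the first base of each site, so after positions 9, 42, 64.
Linear molecule, 3 cuts → 4 fragments:
  1–9 → 9 bp
  10–42 → 33 bp
  43–64 → 22 bp
  65–108 → 44 bp
Sorted largest to smallest: 44, 33, 22, 9 bp.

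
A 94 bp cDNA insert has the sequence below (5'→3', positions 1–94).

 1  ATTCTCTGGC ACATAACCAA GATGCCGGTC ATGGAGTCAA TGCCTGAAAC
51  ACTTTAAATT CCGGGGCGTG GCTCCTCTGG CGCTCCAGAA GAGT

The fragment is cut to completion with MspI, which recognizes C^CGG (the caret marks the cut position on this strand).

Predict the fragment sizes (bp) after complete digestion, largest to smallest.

36, 33, 25 bp

MspI sites (CCGG) start at positions 25, 61.
MspI cuts after the first base of each site, so after positions 25, 61.
Linear molecule, 2 cuts → 3 fragments:
  1–25 → 25 bp
  26–61 → 36 bp
  62–94 → 33 bp
Sorted largest to smallest: 36, 33, 25 bp.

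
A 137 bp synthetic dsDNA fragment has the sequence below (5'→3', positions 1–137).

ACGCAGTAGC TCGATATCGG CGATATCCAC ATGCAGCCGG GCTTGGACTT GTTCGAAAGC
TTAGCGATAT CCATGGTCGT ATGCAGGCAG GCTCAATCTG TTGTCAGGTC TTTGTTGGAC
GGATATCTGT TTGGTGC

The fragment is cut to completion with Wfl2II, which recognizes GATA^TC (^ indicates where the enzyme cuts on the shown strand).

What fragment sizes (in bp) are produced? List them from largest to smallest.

56, 44, 16, 12, 9 bp

Wfl2II sites (GATATC) start at positions 13, 22, 66, 122.
Wfl2II cuts after base 4 of each site, so after positions 16, 25, 69, 125.
Linear molecule, 4 cuts → 5 fragments:
  1–16 → 16 bp
  17–25 → 9 bp
  26–69 → 44 bp
  70–125 → 56 bp
  126–137 → 12 bp
Sorted largest to smallest: 56, 44, 16, 12, 9 bp.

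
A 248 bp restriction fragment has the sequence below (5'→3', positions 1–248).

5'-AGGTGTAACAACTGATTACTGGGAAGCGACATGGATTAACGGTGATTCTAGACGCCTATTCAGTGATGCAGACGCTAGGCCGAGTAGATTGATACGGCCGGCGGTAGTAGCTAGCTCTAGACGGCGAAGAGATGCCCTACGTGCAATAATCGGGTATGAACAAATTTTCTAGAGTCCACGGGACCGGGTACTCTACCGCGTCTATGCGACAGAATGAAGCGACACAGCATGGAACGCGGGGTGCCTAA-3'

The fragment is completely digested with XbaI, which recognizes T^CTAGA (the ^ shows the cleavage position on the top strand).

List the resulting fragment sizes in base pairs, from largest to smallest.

XbaI sites (TCTAGA) start at positions 47, 116, 168.
XbaI cuts after the first base of each site, so after positions 47, 116, 168.
Linear molecule, 3 cuts → 4 fragments:
  1–47 → 47 bp
  48–116 → 69 bp
  117–168 → 52 bp
  169–248 → 80 bp
Sorted largest to smallest: 80, 69, 52, 47 bp.

80, 69, 52, 47 bp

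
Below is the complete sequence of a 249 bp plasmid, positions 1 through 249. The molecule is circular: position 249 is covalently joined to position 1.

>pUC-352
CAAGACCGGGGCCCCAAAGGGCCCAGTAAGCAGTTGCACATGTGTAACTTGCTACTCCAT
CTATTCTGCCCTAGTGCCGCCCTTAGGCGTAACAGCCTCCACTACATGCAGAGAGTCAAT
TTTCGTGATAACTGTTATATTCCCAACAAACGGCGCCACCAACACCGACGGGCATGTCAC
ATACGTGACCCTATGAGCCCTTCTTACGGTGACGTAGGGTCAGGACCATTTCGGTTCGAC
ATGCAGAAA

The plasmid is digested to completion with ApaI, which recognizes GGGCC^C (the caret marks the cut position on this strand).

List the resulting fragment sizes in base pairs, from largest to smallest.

ApaI sites (GGGCCC) start at positions 9, 19.
ApaI cuts after base 5 of each site (before the last base), so after positions 13, 23.
Circular molecule, 2 cuts → 2 fragments:
  14–23 → 10 bp
  24–249 then 1–13 → 226 + 13 = 239 bp
Sorted largest to smallest: 239, 10 bp.

239, 10 bp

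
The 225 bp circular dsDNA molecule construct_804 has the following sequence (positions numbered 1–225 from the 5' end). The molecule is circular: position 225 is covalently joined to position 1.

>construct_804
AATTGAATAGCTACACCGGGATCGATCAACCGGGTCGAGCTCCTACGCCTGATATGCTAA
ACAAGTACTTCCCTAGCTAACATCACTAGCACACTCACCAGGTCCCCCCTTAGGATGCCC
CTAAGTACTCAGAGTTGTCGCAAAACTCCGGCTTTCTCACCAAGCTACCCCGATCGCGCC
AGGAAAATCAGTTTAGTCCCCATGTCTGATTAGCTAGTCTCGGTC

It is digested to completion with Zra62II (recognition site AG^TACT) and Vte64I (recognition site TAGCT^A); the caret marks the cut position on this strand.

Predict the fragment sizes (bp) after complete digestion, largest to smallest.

90, 53, 47, 22, 13 bp

Zra62II sites (AGTACT) start at positions 64, 124.
Zra62II cuts after base 2 of each site, so after positions 65, 125.
Vte64I sites (TAGCTA) start at positions 8, 74, 211.
Vte64I cuts after base 5 of each site (before the last base), so after positions 12, 78, 215.
Combined cut positions: 12, 65, 78, 125, 215.
Circular molecule, 5 cuts → 5 fragments:
  13–65 → 53 bp
  66–78 → 13 bp
  79–125 → 47 bp
  126–215 → 90 bp
  216–225 then 1–12 → 10 + 12 = 22 bp
Sorted largest to smallest: 90, 53, 47, 22, 13 bp.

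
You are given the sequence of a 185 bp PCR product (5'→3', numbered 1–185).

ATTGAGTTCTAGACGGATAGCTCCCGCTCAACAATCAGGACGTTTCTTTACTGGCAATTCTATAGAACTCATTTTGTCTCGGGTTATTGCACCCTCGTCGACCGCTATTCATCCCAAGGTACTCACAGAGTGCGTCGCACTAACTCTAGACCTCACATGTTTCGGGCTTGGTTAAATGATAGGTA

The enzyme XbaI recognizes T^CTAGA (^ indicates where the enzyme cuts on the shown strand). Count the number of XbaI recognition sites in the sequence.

2

TCTAGA occurs starting at positions 8, 145.
XbaI cuts at 2 sites.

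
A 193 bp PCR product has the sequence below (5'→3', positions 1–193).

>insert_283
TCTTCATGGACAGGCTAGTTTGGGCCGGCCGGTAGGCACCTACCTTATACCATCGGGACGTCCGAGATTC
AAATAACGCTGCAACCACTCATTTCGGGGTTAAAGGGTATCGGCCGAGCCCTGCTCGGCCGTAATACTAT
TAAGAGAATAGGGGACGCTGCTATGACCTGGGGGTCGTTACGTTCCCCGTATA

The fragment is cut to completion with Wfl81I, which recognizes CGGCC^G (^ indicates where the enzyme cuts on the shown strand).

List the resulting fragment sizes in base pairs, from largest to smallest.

Wfl81I sites (CGGCCG) start at positions 26, 111, 126.
Wfl81I cuts after base 5 of each site (before the last base), so after positions 30, 115, 130.
Linear molecule, 3 cuts → 4 fragments:
  1–30 → 30 bp
  31–115 → 85 bp
  116–130 → 15 bp
  131–193 → 63 bp
Sorted largest to smallest: 85, 63, 30, 15 bp.

85, 63, 30, 15 bp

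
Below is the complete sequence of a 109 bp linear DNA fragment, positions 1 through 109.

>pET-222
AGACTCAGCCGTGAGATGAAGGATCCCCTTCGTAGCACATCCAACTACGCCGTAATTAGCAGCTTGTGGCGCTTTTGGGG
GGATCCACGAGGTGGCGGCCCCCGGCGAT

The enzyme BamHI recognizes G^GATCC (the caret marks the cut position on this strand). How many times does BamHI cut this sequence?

2

GGATCC occurs starting at positions 21, 81.
BamHI cuts at 2 sites.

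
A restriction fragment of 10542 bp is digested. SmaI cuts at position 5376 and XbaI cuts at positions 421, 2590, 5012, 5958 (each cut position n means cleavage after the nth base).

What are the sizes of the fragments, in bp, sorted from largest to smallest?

4584, 2422, 2169, 582, 421, 364 bp

Combined cut positions (sorted): 421, 2590, 5012, 5376, 5958.
Linear molecule, 5 cuts → 6 fragments:
  421 − 0 = 421 bp
  2590 − 421 = 2169 bp
  5012 − 2590 = 2422 bp
  5376 − 5012 = 364 bp
  5958 − 5376 = 582 bp
  10542 − 5958 = 4584 bp
Sorted largest to smallest: 4584, 2422, 2169, 582, 421, 364 bp.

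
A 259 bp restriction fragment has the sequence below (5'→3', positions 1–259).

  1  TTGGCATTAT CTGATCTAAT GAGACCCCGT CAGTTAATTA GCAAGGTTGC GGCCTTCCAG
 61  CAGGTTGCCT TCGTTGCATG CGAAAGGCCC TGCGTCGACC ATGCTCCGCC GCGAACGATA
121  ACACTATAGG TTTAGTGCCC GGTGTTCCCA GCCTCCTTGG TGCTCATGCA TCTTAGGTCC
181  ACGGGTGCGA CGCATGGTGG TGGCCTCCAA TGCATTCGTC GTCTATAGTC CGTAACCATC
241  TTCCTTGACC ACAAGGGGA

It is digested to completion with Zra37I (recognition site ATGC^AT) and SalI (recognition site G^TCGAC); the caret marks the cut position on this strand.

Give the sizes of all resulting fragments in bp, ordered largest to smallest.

Zra37I sites (ATGCAT) start at positions 166, 210.
Zra37I cuts after base 4 of each site, so after positions 169, 213.
The SalI site (GTCGAC) starts at position 94.
SalI cuts after the first base of each site, so after position 94.
Combined cut positions: 94, 169, 213.
Linear molecule, 3 cuts → 4 fragments:
  1–94 → 94 bp
  95–169 → 75 bp
  170–213 → 44 bp
  214–259 → 46 bp
Sorted largest to smallest: 94, 75, 46, 44 bp.

94, 75, 46, 44 bp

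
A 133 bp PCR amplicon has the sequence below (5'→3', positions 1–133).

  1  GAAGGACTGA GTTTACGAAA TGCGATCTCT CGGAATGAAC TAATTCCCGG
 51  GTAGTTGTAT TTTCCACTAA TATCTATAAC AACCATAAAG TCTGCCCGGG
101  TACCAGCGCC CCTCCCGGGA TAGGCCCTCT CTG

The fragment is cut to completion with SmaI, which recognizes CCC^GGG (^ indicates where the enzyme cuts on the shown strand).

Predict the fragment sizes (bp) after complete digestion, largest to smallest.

49, 48, 19, 17 bp

SmaI sites (CCCGGG) start at positions 46, 95, 114.
SmaI cuts after base 3 of each site, so after positions 48, 97, 116.
Linear molecule, 3 cuts → 4 fragments:
  1–48 → 48 bp
  49–97 → 49 bp
  98–116 → 19 bp
  117–133 → 17 bp
Sorted largest to smallest: 49, 48, 19, 17 bp.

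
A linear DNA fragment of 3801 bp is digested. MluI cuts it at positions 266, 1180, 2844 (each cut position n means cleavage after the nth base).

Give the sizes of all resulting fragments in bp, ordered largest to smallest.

Linear molecule, 3 cuts → 4 fragments:
  266 − 0 = 266 bp
  1180 − 266 = 914 bp
  2844 − 1180 = 1664 bp
  3801 − 2844 = 957 bp
Sorted largest to smallest: 1664, 957, 914, 266 bp.

1664, 957, 914, 266 bp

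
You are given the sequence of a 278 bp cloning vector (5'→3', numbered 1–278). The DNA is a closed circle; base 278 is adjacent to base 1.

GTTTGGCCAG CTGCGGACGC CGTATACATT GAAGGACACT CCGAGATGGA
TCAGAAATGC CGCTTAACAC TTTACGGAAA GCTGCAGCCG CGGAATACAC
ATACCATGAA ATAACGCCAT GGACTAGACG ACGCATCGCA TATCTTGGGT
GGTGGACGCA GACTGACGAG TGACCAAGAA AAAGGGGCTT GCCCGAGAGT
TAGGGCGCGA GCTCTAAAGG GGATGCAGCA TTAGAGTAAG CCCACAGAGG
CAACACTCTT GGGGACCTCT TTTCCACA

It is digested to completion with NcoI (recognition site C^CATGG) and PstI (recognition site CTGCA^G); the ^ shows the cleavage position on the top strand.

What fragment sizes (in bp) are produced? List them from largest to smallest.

247, 31 bp

The NcoI site (CCATGG) starts at position 117.
NcoI cuts after the first base of each site, so after position 117.
The PstI site (CTGCAG) starts at position 82.
PstI cuts after base 5 of each site (before the last base), so after position 86.
Combined cut positions: 86, 117.
Circular molecule, 2 cuts → 2 fragments:
  87–117 → 31 bp
  118–278 then 1–86 → 161 + 86 = 247 bp
Sorted largest to smallest: 247, 31 bp.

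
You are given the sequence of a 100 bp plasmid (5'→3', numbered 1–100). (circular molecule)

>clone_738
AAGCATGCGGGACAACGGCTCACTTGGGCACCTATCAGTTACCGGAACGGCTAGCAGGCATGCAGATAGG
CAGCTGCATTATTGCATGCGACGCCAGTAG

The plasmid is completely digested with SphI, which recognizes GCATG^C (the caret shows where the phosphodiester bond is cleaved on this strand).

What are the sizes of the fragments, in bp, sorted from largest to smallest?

SphI sites (GCATGC) start at positions 3, 58, 84.
SphI cuts after base 5 of each site (before the last base), so after positions 7, 62, 88.
Circular molecule, 3 cuts → 3 fragments:
  8–62 → 55 bp
  63–88 → 26 bp
  89–100 then 1–7 → 12 + 7 = 19 bp
Sorted largest to smallest: 55, 26, 19 bp.

55, 26, 19 bp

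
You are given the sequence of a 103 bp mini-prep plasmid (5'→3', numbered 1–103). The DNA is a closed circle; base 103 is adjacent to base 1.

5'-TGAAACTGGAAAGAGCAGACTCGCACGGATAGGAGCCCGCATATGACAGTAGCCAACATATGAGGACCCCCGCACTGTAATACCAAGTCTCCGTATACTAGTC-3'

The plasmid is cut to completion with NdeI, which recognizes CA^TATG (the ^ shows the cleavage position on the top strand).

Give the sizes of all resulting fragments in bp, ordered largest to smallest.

NdeI sites (CATATG) start at positions 40, 57.
NdeI cuts after base 2 of each site, so after positions 41, 58.
Circular molecule, 2 cuts → 2 fragments:
  42–58 → 17 bp
  59–103 then 1–41 → 45 + 41 = 86 bp
Sorted largest to smallest: 86, 17 bp.

86, 17 bp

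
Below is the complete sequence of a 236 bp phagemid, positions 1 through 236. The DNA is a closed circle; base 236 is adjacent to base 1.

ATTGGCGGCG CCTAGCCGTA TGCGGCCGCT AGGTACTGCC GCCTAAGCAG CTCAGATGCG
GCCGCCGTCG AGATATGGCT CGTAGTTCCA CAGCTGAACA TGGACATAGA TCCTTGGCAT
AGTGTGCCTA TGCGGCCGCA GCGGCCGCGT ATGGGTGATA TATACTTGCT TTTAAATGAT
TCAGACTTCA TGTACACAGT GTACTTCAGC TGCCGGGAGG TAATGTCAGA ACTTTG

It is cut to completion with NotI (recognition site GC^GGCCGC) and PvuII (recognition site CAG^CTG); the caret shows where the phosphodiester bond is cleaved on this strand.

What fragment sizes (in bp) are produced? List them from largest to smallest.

67, 50, 40, 36, 34, 9 bp

NotI sites (GCGGCCGC) start at positions 22, 58, 132, 141.
NotI cuts after base 2 of each site, so after positions 23, 59, 133, 142.
PvuII sites (CAGCTG) start at positions 91, 207.
PvuII cuts after base 3 of each site, so after positions 93, 209.
Combined cut positions: 23, 59, 93, 133, 142, 209.
Circular molecule, 6 cuts → 6 fragments:
  24–59 → 36 bp
  60–93 → 34 bp
  94–133 → 40 bp
  134–142 → 9 bp
  143–209 → 67 bp
  210–236 then 1–23 → 27 + 23 = 50 bp
Sorted largest to smallest: 67, 50, 40, 36, 34, 9 bp.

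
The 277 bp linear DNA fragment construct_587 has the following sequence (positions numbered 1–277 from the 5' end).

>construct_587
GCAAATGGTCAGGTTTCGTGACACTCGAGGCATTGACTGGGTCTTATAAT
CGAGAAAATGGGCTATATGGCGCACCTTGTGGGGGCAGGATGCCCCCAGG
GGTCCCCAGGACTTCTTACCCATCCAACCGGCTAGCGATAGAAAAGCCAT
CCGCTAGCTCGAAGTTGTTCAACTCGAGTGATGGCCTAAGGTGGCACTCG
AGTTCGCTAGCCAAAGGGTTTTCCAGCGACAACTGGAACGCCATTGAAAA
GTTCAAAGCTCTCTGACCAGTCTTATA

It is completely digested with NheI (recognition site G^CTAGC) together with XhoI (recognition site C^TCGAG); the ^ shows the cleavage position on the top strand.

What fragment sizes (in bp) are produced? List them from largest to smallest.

NheI sites (GCTAGC) start at positions 131, 153, 206.
NheI cuts after the first base of each site, so after positions 131, 153, 206.
XhoI sites (CTCGAG) start at positions 24, 173, 197.
XhoI cuts after the first base of each site, so after positions 24, 173, 197.
Combined cut positions: 24, 131, 153, 173, 197, 206.
Linear molecule, 6 cuts → 7 fragments:
  1–24 → 24 bp
  25–131 → 107 bp
  132–153 → 22 bp
  154–173 → 20 bp
  174–197 → 24 bp
  198–206 → 9 bp
  207–277 → 71 bp
Sorted largest to smallest: 107, 71, 24, 24, 22, 20, 9 bp.

107, 71, 24, 24, 22, 20, 9 bp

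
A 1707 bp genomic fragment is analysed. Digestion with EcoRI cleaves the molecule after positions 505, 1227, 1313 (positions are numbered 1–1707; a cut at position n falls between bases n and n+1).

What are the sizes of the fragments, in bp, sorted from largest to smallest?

Linear molecule, 3 cuts → 4 fragments:
  505 − 0 = 505 bp
  1227 − 505 = 722 bp
  1313 − 1227 = 86 bp
  1707 − 1313 = 394 bp
Sorted largest to smallest: 722, 505, 394, 86 bp.

722, 505, 394, 86 bp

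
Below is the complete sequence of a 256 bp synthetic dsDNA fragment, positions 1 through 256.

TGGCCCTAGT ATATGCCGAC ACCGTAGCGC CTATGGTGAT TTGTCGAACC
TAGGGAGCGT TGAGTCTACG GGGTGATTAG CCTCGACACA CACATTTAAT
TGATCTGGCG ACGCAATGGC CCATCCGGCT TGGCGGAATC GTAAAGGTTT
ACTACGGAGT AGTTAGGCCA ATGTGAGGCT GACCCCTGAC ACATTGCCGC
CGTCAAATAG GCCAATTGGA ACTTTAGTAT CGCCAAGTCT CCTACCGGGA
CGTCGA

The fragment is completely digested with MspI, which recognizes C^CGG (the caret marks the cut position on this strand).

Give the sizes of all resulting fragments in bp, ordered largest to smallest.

MspI sites (CCGG) start at positions 125, 245.
MspI cuts after the first base of each site, so after positions 125, 245.
Linear molecule, 2 cuts → 3 fragments:
  1–125 → 125 bp
  126–245 → 120 bp
  246–256 → 11 bp
Sorted largest to smallest: 125, 120, 11 bp.

125, 120, 11 bp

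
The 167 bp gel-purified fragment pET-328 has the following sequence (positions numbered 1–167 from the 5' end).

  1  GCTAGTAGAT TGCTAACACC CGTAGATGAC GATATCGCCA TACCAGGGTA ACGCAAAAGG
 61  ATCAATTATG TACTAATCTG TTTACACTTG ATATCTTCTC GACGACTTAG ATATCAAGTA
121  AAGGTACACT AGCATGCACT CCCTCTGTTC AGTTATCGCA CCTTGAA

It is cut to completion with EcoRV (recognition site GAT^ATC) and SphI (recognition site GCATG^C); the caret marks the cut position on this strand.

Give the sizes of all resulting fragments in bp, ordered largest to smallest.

59, 33, 31, 24, 20 bp

EcoRV sites (GATATC) start at positions 31, 90, 110.
EcoRV cuts after base 3 of each site, so after positions 33, 92, 112.
The SphI site (GCATGC) starts at position 132.
SphI cuts after base 5 of each site (before the last base), so after position 136.
Combined cut positions: 33, 92, 112, 136.
Linear molecule, 4 cuts → 5 fragments:
  1–33 → 33 bp
  34–92 → 59 bp
  93–112 → 20 bp
  113–136 → 24 bp
  137–167 → 31 bp
Sorted largest to smallest: 59, 33, 31, 24, 20 bp.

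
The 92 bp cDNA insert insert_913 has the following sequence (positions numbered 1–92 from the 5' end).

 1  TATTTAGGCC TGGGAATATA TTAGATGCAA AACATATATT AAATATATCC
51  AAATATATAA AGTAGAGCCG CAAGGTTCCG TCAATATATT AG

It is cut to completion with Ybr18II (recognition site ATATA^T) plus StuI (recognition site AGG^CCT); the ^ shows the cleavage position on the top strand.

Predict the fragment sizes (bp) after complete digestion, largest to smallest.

Ybr18II sites (ATATAT) start at positions 16, 34, 43, 53, 84.
Ybr18II cuts after base 5 of each site (before the last base), so after positions 20, 38, 47, 57, 88.
The StuI site (AGGCCT) starts at position 6.
StuI cuts after base 3 of each site, so after position 8.
Combined cut positions: 8, 20, 38, 47, 57, 88.
Linear molecule, 6 cuts → 7 fragments:
  1–8 → 8 bp
  9–20 → 12 bp
  21–38 → 18 bp
  39–47 → 9 bp
  48–57 → 10 bp
  58–88 → 31 bp
  89–92 → 4 bp
Sorted largest to smallest: 31, 18, 12, 10, 9, 8, 4 bp.

31, 18, 12, 10, 9, 8, 4 bp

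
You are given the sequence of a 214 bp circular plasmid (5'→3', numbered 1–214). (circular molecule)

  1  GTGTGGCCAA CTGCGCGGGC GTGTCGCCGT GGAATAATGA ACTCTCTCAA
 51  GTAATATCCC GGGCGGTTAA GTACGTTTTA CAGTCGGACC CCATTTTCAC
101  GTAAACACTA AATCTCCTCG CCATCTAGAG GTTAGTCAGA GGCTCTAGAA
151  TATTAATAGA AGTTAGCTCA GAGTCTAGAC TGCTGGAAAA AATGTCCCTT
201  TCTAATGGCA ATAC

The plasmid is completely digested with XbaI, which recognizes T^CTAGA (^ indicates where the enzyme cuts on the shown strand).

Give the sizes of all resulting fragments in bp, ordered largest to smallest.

XbaI sites (TCTAGA) start at positions 124, 144, 174.
XbaI cuts after the first base of each site, so after positions 124, 144, 174.
Circular molecule, 3 cuts → 3 fragments:
  125–144 → 20 bp
  145–174 → 30 bp
  175–214 then 1–124 → 40 + 124 = 164 bp
Sorted largest to smallest: 164, 30, 20 bp.

164, 30, 20 bp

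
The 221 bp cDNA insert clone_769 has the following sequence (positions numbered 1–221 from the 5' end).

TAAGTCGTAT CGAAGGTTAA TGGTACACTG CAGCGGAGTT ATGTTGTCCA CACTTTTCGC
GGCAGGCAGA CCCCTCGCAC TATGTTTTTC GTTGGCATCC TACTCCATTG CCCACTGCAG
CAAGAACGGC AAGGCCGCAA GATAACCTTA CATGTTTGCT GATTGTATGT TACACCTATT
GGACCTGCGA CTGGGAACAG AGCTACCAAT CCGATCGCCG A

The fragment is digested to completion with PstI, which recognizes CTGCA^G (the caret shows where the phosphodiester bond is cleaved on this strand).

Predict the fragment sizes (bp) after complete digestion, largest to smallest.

PstI sites (CTGCAG) start at positions 28, 115.
PstI cuts after base 5 of each site (before the last base), so after positions 32, 119.
Linear molecule, 2 cuts → 3 fragments:
  1–32 → 32 bp
  33–119 → 87 bp
  120–221 → 102 bp
Sorted largest to smallest: 102, 87, 32 bp.

102, 87, 32 bp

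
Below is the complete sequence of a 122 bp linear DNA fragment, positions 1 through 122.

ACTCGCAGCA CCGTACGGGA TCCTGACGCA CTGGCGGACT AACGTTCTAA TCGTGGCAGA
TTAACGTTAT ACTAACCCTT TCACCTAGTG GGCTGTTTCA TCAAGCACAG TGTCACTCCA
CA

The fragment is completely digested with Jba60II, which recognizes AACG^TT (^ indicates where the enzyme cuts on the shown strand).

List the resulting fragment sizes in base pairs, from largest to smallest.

Jba60II sites (AACGTT) start at positions 41, 63.
Jba60II cuts after base 4 of each site, so after positions 44, 66.
Linear molecule, 2 cuts → 3 fragments:
  1–44 → 44 bp
  45–66 → 22 bp
  67–122 → 56 bp
Sorted largest to smallest: 56, 44, 22 bp.

56, 44, 22 bp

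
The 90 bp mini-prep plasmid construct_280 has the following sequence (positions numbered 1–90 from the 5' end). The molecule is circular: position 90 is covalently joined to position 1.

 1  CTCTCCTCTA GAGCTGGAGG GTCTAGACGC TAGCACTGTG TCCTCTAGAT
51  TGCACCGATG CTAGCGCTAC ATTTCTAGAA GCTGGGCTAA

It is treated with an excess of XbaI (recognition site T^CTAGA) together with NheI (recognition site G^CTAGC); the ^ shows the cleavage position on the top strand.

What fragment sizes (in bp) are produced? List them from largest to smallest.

XbaI sites (TCTAGA) start at positions 7, 22, 44, 74.
XbaI cuts after the first base of each site, so after positions 7, 22, 44, 74.
NheI sites (GCTAGC) start at positions 29, 60.
NheI cuts after the first base of each site, so after positions 29, 60.
Combined cut positions: 7, 22, 29, 44, 60, 74.
Circular molecule, 6 cuts → 6 fragments:
  8–22 → 15 bp
  23–29 → 7 bp
  30–44 → 15 bp
  45–60 → 16 bp
  61–74 → 14 bp
  75–90 then 1–7 → 16 + 7 = 23 bp
Sorted largest to smallest: 23, 16, 15, 15, 14, 7 bp.

23, 16, 15, 15, 14, 7 bp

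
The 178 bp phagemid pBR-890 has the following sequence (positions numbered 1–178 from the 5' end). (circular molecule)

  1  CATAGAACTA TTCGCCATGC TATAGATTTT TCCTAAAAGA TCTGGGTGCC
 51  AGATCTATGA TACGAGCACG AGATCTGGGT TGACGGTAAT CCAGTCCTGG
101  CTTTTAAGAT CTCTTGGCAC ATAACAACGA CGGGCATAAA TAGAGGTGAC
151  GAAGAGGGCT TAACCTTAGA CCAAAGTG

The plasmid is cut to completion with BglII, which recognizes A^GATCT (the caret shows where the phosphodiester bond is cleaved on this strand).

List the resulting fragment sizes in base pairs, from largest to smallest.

BglII sites (AGATCT) start at positions 38, 51, 71, 107.
BglII cuts after the first base of each site, so after positions 38, 51, 71, 107.
Circular molecule, 4 cuts → 4 fragments:
  39–51 → 13 bp
  52–71 → 20 bp
  72–107 → 36 bp
  108–178 then 1–38 → 71 + 38 = 109 bp
Sorted largest to smallest: 109, 36, 20, 13 bp.

109, 36, 20, 13 bp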